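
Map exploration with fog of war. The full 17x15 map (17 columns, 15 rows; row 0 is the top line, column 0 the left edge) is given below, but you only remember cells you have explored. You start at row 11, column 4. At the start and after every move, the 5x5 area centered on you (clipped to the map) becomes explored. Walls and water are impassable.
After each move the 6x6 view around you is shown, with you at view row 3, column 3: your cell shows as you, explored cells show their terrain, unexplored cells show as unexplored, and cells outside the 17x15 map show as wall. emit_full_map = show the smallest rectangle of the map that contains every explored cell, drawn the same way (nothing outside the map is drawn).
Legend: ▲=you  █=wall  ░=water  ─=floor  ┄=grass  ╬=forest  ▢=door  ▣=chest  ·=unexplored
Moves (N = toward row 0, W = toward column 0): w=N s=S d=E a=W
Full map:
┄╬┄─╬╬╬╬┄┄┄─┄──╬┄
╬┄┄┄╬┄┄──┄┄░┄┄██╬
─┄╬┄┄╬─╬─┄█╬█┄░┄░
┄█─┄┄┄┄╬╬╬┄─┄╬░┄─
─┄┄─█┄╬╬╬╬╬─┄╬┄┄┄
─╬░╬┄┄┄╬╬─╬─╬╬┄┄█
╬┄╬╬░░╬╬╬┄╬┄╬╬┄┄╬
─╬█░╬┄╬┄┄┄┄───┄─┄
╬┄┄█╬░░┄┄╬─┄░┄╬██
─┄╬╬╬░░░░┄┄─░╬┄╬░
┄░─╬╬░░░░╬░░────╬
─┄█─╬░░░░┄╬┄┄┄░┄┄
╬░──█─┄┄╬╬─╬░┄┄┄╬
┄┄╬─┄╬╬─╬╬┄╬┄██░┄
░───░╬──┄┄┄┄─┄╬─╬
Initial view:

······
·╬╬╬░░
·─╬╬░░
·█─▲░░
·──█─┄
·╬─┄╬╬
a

······
·┄╬╬╬░
·░─╬╬░
·┄█▲╬░
·░──█─
·┄╬─┄╬

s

·┄╬╬╬░
·░─╬╬░
·┄█─╬░
·░─▲█─
·┄╬─┄╬
·───░╬

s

·░─╬╬░
·┄█─╬░
·░──█─
·┄╬▲┄╬
·───░╬
██████

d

░─╬╬░░
┄█─╬░░
░──█─┄
┄╬─▲╬╬
───░╬─
██████

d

─╬╬░░·
█─╬░░░
──█─┄┄
╬─┄▲╬─
──░╬──
██████

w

╬╬╬░░·
─╬╬░░░
█─╬░░░
──█▲┄┄
╬─┄╬╬─
──░╬──

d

╬╬░░··
╬╬░░░░
─╬░░░░
─█─▲┄╬
─┄╬╬─╬
─░╬──┄

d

╬░░···
╬░░░░╬
╬░░░░┄
█─┄▲╬╬
┄╬╬─╬╬
░╬──┄┄

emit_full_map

┄╬╬╬░░···
░─╬╬░░░░╬
┄█─╬░░░░┄
░──█─┄▲╬╬
┄╬─┄╬╬─╬╬
───░╬──┄┄

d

░░····
░░░░╬░
░░░░┄╬
─┄┄▲╬─
╬╬─╬╬┄
╬──┄┄┄

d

░·····
░░░╬░░
░░░┄╬┄
┄┄╬▲─╬
╬─╬╬┄╬
──┄┄┄┄

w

······
░░░┄┄─
░░░╬░░
░░░▲╬┄
┄┄╬╬─╬
╬─╬╬┄╬

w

······
·┄┄╬─┄
░░░┄┄─
░░░▲░░
░░░┄╬┄
┄┄╬╬─╬

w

······
·┄┄┄┄─
·┄┄╬─┄
░░░▲┄─
░░░╬░░
░░░┄╬┄

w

······
·╬╬┄╬┄
·┄┄┄┄─
·┄┄▲─┄
░░░┄┄─
░░░╬░░

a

······
·╬╬╬┄╬
·╬┄┄┄┄
·░┄▲╬─
░░░░┄┄
░░░░╬░

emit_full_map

·····╬╬╬┄╬┄
·····╬┄┄┄┄─
·····░┄▲╬─┄
┄╬╬╬░░░░┄┄─
░─╬╬░░░░╬░░
┄█─╬░░░░┄╬┄
░──█─┄┄╬╬─╬
┄╬─┄╬╬─╬╬┄╬
───░╬──┄┄┄┄


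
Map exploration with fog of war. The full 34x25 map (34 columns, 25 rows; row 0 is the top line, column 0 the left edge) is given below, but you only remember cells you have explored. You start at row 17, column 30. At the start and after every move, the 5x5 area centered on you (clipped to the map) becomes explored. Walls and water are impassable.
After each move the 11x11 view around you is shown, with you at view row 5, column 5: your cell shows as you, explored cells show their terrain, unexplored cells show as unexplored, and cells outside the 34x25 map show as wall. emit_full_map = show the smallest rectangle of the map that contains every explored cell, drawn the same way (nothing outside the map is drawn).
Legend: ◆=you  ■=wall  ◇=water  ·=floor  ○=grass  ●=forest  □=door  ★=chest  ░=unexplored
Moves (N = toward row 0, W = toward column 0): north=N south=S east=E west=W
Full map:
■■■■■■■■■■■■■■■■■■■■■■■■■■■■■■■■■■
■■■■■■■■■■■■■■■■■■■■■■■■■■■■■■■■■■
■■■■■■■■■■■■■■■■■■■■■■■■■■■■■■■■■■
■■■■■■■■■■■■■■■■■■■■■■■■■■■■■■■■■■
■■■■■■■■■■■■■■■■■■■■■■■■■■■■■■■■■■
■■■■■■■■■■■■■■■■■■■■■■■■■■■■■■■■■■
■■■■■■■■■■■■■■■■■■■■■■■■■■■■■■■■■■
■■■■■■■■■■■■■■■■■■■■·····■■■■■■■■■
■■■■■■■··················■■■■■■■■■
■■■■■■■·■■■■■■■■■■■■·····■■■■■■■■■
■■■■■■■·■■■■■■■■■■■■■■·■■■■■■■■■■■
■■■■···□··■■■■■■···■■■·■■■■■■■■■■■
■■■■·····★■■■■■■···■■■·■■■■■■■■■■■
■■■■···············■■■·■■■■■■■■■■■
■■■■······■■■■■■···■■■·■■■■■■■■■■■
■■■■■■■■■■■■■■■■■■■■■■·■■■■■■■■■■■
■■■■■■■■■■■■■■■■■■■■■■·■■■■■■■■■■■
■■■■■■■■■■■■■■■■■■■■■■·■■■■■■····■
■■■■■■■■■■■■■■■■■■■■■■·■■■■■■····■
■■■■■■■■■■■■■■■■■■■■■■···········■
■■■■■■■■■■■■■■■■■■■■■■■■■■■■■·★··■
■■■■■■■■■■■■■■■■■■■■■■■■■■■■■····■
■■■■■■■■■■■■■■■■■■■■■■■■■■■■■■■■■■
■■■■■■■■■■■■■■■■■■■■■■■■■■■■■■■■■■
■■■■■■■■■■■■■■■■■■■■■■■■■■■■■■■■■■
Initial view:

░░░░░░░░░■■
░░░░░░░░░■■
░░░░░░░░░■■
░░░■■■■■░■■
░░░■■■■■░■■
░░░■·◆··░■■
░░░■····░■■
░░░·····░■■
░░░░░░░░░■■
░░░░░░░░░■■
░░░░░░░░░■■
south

░░░░░░░░░■■
░░░░░░░░░■■
░░░■■■■■░■■
░░░■■■■■░■■
░░░■····░■■
░░░■·◆··░■■
░░░·····░■■
░░░■·★··░■■
░░░░░░░░░■■
░░░░░░░░░■■
░░░░░░░░░■■

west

░░░░░░░░░░■
░░░░░░░░░░■
░░░░■■■■■░■
░░░■■■■■■░■
░░░■■····░■
░░░■■◆···░■
░░░······░■
░░░■■·★··░■
░░░░░░░░░░■
░░░░░░░░░░■
░░░░░░░░░░■

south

░░░░░░░░░░■
░░░░■■■■■░■
░░░■■■■■■░■
░░░■■····░■
░░░■■····░■
░░░··◆···░■
░░░■■·★··░■
░░░■■···░░■
░░░░░░░░░░■
░░░░░░░░░░■
░░░░░░░░░░■

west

░░░░░░░░░░░
░░░░░■■■■■░
░░░░■■■■■■░
░░░■■■····░
░░░■■■····░
░░░··◆····░
░░░■■■·★··░
░░░■■■···░░
░░░░░░░░░░░
░░░░░░░░░░░
░░░░░░░░░░░

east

░░░░░░░░░░■
░░░░■■■■■░■
░░░■■■■■■░■
░░■■■····░■
░░■■■····░■
░░···◆···░■
░░■■■·★··░■
░░■■■···░░■
░░░░░░░░░░■
░░░░░░░░░░■
░░░░░░░░░░■

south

░░░░■■■■■░■
░░░■■■■■■░■
░░■■■····░■
░░■■■····░■
░░·······░■
░░■■■◆★··░■
░░■■■···░░■
░░░■■■■■░░■
░░░░░░░░░░■
░░░░░░░░░░■
■■■■■■■■■■■

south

░░░■■■■■■░■
░░■■■····░■
░░■■■····░■
░░·······░■
░░■■■·★··░■
░░■■■◆··░░■
░░░■■■■■░░■
░░░■■■■■░░■
░░░░░░░░░░■
■■■■■■■■■■■
■■■■■■■■■■■

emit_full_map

░░■■■■■
░■■■■■■
■■■····
■■■····
·······
■■■·★··
■■■◆··░
░■■■■■░
░■■■■■░

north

░░░░■■■■■░■
░░░■■■■■■░■
░░■■■····░■
░░■■■····░■
░░·······░■
░░■■■◆★··░■
░░■■■···░░■
░░░■■■■■░░■
░░░■■■■■░░■
░░░░░░░░░░■
■■■■■■■■■■■

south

░░░■■■■■■░■
░░■■■····░■
░░■■■····░■
░░·······░■
░░■■■·★··░■
░░■■■◆··░░■
░░░■■■■■░░■
░░░■■■■■░░■
░░░░░░░░░░■
■■■■■■■■■■■
■■■■■■■■■■■

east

░░■■■■■■░■■
░■■■····░■■
░■■■····░■■
░·······░■■
░■■■·★··░■■
░■■■·◆··░■■
░░■■■■■■░■■
░░■■■■■■░■■
░░░░░░░░░■■
■■■■■■■■■■■
■■■■■■■■■■■

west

░░░■■■■■■░■
░░■■■····░■
░░■■■····░■
░░·······░■
░░■■■·★··░■
░░■■■◆···░■
░░░■■■■■■░■
░░░■■■■■■░■
░░░░░░░░░░■
■■■■■■■■■■■
■■■■■■■■■■■

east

░░■■■■■■░■■
░■■■····░■■
░■■■····░■■
░·······░■■
░■■■·★··░■■
░■■■·◆··░■■
░░■■■■■■░■■
░░■■■■■■░■■
░░░░░░░░░■■
■■■■■■■■■■■
■■■■■■■■■■■

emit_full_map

░░■■■■■
░■■■■■■
■■■····
■■■····
·······
■■■·★··
■■■·◆··
░■■■■■■
░■■■■■■

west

░░░■■■■■■░■
░░■■■····░■
░░■■■····░■
░░·······░■
░░■■■·★··░■
░░■■■◆···░■
░░░■■■■■■░■
░░░■■■■■■░■
░░░░░░░░░░■
■■■■■■■■■■■
■■■■■■■■■■■


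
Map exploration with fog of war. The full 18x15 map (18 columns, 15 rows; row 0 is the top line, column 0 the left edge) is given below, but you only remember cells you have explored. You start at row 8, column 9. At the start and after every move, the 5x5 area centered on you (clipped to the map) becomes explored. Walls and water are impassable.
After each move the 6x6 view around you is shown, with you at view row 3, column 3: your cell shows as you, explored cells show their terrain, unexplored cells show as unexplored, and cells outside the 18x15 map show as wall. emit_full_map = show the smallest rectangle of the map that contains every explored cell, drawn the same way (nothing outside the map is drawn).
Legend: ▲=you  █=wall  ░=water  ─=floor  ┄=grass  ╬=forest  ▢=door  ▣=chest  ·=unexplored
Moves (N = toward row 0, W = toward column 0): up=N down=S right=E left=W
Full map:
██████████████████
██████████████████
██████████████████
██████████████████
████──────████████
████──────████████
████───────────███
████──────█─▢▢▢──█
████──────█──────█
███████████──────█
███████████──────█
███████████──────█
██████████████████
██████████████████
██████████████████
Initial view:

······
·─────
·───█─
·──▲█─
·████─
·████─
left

······
·─────
·────█
·──▲─█
·█████
·█████

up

······
·────█
·─────
·──▲─█
·────█
·█████

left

······
·─────
·─────
·──▲──
·─────
·█████

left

······
·─────
·─────
·──▲──
·─────
·█████

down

·─────
·─────
·─────
·──▲──
·█████
·█████

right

──────
──────
──────
───▲──
██████
██████

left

·─────
·─────
·─────
·──▲──
·█████
·█████

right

──────
──────
──────
───▲──
██████
██████

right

─────█
──────
─────█
───▲─█
██████
██████

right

────█·
──────
────█─
───▲█─
█████─
█████─

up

······
────██
──────
───▲█─
────█─
█████─

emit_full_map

──────██
────────
─────▲█─
──────█─
███████─
███████─


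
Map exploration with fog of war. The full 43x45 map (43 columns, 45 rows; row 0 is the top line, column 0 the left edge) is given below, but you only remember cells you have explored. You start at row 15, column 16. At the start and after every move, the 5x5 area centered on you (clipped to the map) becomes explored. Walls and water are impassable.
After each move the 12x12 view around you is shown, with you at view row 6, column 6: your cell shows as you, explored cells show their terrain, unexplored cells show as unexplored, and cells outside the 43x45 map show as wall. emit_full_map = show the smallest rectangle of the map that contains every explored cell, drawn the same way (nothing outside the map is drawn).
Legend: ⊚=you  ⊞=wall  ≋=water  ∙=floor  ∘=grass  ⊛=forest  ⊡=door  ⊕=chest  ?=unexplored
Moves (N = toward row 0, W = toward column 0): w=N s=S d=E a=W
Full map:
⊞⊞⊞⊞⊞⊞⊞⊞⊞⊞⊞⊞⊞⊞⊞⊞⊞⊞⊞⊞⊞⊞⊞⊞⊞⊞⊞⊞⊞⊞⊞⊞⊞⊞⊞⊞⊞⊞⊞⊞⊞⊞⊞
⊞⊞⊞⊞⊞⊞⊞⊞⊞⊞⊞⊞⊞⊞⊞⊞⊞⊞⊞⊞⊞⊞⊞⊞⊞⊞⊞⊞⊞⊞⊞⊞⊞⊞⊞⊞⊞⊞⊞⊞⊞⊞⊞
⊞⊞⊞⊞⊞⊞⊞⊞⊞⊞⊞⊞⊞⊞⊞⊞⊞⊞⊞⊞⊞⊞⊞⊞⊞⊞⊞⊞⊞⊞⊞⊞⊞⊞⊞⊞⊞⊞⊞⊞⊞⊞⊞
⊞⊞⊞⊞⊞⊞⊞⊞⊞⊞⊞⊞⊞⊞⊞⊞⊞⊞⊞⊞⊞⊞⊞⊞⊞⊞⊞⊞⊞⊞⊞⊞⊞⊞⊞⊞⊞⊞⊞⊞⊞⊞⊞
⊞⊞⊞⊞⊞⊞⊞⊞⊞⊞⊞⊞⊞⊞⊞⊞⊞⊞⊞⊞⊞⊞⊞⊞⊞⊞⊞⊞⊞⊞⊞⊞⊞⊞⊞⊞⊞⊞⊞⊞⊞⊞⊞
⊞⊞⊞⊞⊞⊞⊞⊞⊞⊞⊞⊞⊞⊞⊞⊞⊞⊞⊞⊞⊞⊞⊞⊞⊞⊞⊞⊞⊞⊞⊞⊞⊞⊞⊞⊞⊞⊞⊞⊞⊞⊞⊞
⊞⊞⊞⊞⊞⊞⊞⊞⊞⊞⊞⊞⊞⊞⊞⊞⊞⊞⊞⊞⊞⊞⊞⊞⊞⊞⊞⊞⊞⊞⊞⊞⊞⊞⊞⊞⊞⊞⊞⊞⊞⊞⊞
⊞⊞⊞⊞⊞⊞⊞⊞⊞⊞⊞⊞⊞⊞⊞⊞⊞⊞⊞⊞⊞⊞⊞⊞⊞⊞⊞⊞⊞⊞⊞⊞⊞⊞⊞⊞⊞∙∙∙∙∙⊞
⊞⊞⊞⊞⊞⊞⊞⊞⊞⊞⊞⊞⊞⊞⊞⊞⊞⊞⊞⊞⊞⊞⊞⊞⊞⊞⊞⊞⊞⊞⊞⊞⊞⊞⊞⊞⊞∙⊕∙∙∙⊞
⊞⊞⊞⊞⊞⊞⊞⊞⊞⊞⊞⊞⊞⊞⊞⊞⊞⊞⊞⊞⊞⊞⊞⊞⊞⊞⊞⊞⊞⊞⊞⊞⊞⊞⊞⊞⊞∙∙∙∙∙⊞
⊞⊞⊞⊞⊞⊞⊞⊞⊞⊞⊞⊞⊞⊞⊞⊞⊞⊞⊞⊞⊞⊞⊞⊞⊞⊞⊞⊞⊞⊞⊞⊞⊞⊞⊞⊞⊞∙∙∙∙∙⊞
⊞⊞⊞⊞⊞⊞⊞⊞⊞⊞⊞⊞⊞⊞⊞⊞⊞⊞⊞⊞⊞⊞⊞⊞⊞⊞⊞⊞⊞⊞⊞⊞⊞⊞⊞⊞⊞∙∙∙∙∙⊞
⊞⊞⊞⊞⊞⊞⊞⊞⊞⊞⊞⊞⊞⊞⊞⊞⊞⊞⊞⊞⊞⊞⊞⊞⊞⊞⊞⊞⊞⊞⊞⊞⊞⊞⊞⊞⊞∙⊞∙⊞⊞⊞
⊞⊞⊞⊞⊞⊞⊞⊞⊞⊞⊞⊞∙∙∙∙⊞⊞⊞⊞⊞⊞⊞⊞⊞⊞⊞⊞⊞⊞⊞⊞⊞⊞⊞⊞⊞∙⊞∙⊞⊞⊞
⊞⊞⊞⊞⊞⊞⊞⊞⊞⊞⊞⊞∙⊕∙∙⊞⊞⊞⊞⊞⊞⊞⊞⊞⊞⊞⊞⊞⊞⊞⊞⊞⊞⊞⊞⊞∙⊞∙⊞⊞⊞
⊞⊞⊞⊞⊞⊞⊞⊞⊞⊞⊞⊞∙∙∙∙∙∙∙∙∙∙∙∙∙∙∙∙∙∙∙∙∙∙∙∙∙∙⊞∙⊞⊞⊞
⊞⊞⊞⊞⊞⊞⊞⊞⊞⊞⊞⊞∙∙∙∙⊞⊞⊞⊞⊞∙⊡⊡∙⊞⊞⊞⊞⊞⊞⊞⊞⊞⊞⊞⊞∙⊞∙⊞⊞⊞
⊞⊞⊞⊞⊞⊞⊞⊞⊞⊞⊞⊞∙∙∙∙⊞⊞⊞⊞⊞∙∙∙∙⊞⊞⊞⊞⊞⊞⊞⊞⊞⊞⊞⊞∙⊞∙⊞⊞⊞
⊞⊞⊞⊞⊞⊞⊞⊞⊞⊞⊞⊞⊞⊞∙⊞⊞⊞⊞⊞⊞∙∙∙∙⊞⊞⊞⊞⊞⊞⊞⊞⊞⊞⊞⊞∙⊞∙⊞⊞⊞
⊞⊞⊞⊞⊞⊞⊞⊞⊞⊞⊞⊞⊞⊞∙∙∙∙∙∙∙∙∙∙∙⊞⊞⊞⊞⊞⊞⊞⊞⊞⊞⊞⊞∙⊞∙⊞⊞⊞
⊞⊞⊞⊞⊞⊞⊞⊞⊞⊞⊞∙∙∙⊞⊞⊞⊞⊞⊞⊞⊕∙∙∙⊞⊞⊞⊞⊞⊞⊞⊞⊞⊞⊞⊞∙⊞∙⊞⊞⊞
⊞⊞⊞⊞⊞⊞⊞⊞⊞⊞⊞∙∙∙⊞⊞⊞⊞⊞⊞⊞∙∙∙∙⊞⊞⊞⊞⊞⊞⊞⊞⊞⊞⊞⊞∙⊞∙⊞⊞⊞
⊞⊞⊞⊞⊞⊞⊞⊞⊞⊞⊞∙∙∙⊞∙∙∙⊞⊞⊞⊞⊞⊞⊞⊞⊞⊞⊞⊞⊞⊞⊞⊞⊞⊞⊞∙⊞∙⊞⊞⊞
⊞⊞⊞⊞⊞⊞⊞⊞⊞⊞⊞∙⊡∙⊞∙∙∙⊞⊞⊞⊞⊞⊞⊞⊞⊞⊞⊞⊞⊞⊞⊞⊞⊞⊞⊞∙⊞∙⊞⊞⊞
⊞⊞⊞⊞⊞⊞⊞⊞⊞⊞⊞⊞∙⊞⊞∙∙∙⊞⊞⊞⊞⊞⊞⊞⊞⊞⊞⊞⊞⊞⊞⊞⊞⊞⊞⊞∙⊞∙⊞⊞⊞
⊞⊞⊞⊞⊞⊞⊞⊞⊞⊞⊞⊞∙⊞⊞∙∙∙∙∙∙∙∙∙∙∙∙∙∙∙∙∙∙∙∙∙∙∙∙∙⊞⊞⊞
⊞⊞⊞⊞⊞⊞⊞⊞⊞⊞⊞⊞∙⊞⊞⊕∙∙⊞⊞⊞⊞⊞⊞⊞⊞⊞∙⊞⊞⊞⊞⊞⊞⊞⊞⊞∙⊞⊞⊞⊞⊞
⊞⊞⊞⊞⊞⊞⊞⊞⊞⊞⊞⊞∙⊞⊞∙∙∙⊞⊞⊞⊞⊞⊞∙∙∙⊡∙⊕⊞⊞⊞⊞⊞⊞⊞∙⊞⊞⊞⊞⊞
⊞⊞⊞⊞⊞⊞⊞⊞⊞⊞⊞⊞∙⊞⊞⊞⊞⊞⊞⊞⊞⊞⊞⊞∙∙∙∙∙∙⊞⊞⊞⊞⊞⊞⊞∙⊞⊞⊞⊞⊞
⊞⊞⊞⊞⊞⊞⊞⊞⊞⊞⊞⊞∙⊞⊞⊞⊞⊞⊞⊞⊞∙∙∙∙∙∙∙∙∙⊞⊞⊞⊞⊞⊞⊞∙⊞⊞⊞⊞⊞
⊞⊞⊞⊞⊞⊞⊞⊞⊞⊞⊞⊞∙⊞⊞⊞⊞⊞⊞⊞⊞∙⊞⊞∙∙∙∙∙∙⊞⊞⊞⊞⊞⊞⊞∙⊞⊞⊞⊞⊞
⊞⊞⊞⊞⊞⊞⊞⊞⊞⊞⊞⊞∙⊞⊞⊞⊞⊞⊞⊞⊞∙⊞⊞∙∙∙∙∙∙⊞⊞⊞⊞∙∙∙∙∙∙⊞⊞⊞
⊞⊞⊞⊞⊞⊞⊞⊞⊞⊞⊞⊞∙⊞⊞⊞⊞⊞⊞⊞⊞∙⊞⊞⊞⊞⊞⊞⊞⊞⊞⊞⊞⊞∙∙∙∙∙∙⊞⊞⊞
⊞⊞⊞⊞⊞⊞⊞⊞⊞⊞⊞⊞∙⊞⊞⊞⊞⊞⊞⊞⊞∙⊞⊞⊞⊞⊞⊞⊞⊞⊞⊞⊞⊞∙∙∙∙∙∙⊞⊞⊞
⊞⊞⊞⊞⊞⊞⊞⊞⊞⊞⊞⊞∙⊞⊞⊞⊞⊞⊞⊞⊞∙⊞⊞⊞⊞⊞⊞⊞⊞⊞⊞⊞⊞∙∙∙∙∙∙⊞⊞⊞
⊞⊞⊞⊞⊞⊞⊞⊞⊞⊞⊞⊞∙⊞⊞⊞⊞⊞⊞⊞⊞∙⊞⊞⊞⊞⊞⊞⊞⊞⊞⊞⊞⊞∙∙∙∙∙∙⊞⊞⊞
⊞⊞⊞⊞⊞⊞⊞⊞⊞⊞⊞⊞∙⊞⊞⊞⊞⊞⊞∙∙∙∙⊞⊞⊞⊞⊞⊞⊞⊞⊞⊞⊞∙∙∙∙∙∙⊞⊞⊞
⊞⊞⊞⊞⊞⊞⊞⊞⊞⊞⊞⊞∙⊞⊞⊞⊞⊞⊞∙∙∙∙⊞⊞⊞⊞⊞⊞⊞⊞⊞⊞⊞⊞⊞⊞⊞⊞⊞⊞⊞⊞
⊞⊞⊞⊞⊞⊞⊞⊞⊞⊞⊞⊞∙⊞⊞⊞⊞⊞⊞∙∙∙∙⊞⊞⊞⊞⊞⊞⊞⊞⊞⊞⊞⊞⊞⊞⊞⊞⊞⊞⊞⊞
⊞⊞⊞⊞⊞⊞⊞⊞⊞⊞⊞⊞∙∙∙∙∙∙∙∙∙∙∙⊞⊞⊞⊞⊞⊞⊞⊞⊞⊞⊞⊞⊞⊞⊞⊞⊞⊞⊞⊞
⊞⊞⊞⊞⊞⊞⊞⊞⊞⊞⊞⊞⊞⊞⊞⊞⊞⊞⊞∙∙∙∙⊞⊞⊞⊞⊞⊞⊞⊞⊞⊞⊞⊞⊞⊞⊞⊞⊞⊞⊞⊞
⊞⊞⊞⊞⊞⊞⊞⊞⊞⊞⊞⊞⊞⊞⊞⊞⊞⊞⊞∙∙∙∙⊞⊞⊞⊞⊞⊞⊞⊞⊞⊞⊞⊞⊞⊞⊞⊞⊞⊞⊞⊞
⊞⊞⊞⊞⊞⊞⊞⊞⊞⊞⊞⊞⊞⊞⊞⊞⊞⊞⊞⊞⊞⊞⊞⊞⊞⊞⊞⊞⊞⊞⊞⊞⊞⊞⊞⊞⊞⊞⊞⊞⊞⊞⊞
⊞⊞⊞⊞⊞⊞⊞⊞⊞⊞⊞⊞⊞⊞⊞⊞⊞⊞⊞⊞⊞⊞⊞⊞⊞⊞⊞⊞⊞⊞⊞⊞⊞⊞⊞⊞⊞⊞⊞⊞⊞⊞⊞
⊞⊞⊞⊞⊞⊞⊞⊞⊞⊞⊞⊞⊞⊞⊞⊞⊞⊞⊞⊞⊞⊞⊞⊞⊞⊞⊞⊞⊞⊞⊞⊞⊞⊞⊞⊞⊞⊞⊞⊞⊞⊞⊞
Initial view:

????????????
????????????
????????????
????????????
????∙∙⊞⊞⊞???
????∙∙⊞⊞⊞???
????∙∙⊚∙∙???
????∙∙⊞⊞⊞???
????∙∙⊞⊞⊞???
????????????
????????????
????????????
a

????????????
????????????
????????????
????????????
????∙∙∙⊞⊞⊞??
????⊕∙∙⊞⊞⊞??
????∙∙⊚∙∙∙??
????∙∙∙⊞⊞⊞??
????∙∙∙⊞⊞⊞??
????????????
????????????
????????????

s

????????????
????????????
????????????
????∙∙∙⊞⊞⊞??
????⊕∙∙⊞⊞⊞??
????∙∙∙∙∙∙??
????∙∙⊚⊞⊞⊞??
????∙∙∙⊞⊞⊞??
????⊞∙⊞⊞⊞???
????????????
????????????
????????????

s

????????????
????????????
????∙∙∙⊞⊞⊞??
????⊕∙∙⊞⊞⊞??
????∙∙∙∙∙∙??
????∙∙∙⊞⊞⊞??
????∙∙⊚⊞⊞⊞??
????⊞∙⊞⊞⊞???
????⊞∙∙∙∙???
????????????
????????????
????????????

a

????????????
????????????
?????∙∙∙⊞⊞⊞?
?????⊕∙∙⊞⊞⊞?
????∙∙∙∙∙∙∙?
????∙∙∙∙⊞⊞⊞?
????∙∙⊚∙⊞⊞⊞?
????⊞⊞∙⊞⊞⊞??
????⊞⊞∙∙∙∙??
????????????
????????????
????????????

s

????????????
?????∙∙∙⊞⊞⊞?
?????⊕∙∙⊞⊞⊞?
????∙∙∙∙∙∙∙?
????∙∙∙∙⊞⊞⊞?
????∙∙∙∙⊞⊞⊞?
????⊞⊞⊚⊞⊞⊞??
????⊞⊞∙∙∙∙??
????∙∙⊞⊞⊞???
????????????
????????????
????????????

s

?????∙∙∙⊞⊞⊞?
?????⊕∙∙⊞⊞⊞?
????∙∙∙∙∙∙∙?
????∙∙∙∙⊞⊞⊞?
????∙∙∙∙⊞⊞⊞?
????⊞⊞∙⊞⊞⊞??
????⊞⊞⊚∙∙∙??
????∙∙⊞⊞⊞???
????∙∙⊞⊞⊞???
????????????
????????????
????????????

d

????∙∙∙⊞⊞⊞??
????⊕∙∙⊞⊞⊞??
???∙∙∙∙∙∙∙??
???∙∙∙∙⊞⊞⊞??
???∙∙∙∙⊞⊞⊞??
???⊞⊞∙⊞⊞⊞???
???⊞⊞∙⊚∙∙???
???∙∙⊞⊞⊞⊞???
???∙∙⊞⊞⊞⊞???
????????????
????????????
????????????

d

???∙∙∙⊞⊞⊞???
???⊕∙∙⊞⊞⊞???
??∙∙∙∙∙∙∙???
??∙∙∙∙⊞⊞⊞???
??∙∙∙∙⊞⊞⊞???
??⊞⊞∙⊞⊞⊞⊞???
??⊞⊞∙∙⊚∙∙???
??∙∙⊞⊞⊞⊞⊞???
??∙∙⊞⊞⊞⊞⊞???
????????????
????????????
????????????

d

??∙∙∙⊞⊞⊞????
??⊕∙∙⊞⊞⊞????
?∙∙∙∙∙∙∙????
?∙∙∙∙⊞⊞⊞????
?∙∙∙∙⊞⊞⊞⊞???
?⊞⊞∙⊞⊞⊞⊞⊞???
?⊞⊞∙∙∙⊚∙∙???
?∙∙⊞⊞⊞⊞⊞⊞???
?∙∙⊞⊞⊞⊞⊞⊞???
????????????
????????????
????????????

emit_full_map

?∙∙∙⊞⊞⊞?
?⊕∙∙⊞⊞⊞?
∙∙∙∙∙∙∙?
∙∙∙∙⊞⊞⊞?
∙∙∙∙⊞⊞⊞⊞
⊞⊞∙⊞⊞⊞⊞⊞
⊞⊞∙∙∙⊚∙∙
∙∙⊞⊞⊞⊞⊞⊞
∙∙⊞⊞⊞⊞⊞⊞

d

?∙∙∙⊞⊞⊞?????
?⊕∙∙⊞⊞⊞?????
∙∙∙∙∙∙∙?????
∙∙∙∙⊞⊞⊞?????
∙∙∙∙⊞⊞⊞⊞⊞???
⊞⊞∙⊞⊞⊞⊞⊞⊞???
⊞⊞∙∙∙∙⊚∙∙???
∙∙⊞⊞⊞⊞⊞⊞⊞???
∙∙⊞⊞⊞⊞⊞⊞⊞???
????????????
????????????
????????????

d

∙∙∙⊞⊞⊞??????
⊕∙∙⊞⊞⊞??????
∙∙∙∙∙∙??????
∙∙∙⊞⊞⊞??????
∙∙∙⊞⊞⊞⊞⊞∙???
⊞∙⊞⊞⊞⊞⊞⊞∙???
⊞∙∙∙∙∙⊚∙∙???
∙⊞⊞⊞⊞⊞⊞⊞⊕???
∙⊞⊞⊞⊞⊞⊞⊞∙???
????????????
????????????
????????????

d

∙∙⊞⊞⊞???????
∙∙⊞⊞⊞???????
∙∙∙∙∙???????
∙∙⊞⊞⊞???????
∙∙⊞⊞⊞⊞⊞∙∙???
∙⊞⊞⊞⊞⊞⊞∙∙???
∙∙∙∙∙∙⊚∙∙???
⊞⊞⊞⊞⊞⊞⊞⊕∙???
⊞⊞⊞⊞⊞⊞⊞∙∙???
????????????
????????????
????????????

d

∙⊞⊞⊞????????
∙⊞⊞⊞????????
∙∙∙∙????????
∙⊞⊞⊞????????
∙⊞⊞⊞⊞⊞∙∙∙???
⊞⊞⊞⊞⊞⊞∙∙∙???
∙∙∙∙∙∙⊚∙∙???
⊞⊞⊞⊞⊞⊞⊕∙∙???
⊞⊞⊞⊞⊞⊞∙∙∙???
????????????
????????????
????????????

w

????????????
∙⊞⊞⊞????????
∙⊞⊞⊞????????
∙∙∙∙????????
∙⊞⊞⊞⊞⊞∙⊡⊡???
∙⊞⊞⊞⊞⊞∙∙∙???
⊞⊞⊞⊞⊞⊞⊚∙∙???
∙∙∙∙∙∙∙∙∙???
⊞⊞⊞⊞⊞⊞⊕∙∙???
⊞⊞⊞⊞⊞⊞∙∙∙???
????????????
????????????

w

????????????
????????????
∙⊞⊞⊞????????
∙⊞⊞⊞????????
∙∙∙∙∙∙∙∙∙???
∙⊞⊞⊞⊞⊞∙⊡⊡???
∙⊞⊞⊞⊞⊞⊚∙∙???
⊞⊞⊞⊞⊞⊞∙∙∙???
∙∙∙∙∙∙∙∙∙???
⊞⊞⊞⊞⊞⊞⊕∙∙???
⊞⊞⊞⊞⊞⊞∙∙∙???
????????????

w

????????????
????????????
????????????
∙⊞⊞⊞????????
∙⊞⊞⊞⊞⊞⊞⊞⊞???
∙∙∙∙∙∙∙∙∙???
∙⊞⊞⊞⊞⊞⊚⊡⊡???
∙⊞⊞⊞⊞⊞∙∙∙???
⊞⊞⊞⊞⊞⊞∙∙∙???
∙∙∙∙∙∙∙∙∙???
⊞⊞⊞⊞⊞⊞⊕∙∙???
⊞⊞⊞⊞⊞⊞∙∙∙???

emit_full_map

?∙∙∙⊞⊞⊞?????
?⊕∙∙⊞⊞⊞⊞⊞⊞⊞⊞
∙∙∙∙∙∙∙∙∙∙∙∙
∙∙∙∙⊞⊞⊞⊞⊞⊚⊡⊡
∙∙∙∙⊞⊞⊞⊞⊞∙∙∙
⊞⊞∙⊞⊞⊞⊞⊞⊞∙∙∙
⊞⊞∙∙∙∙∙∙∙∙∙∙
∙∙⊞⊞⊞⊞⊞⊞⊞⊕∙∙
∙∙⊞⊞⊞⊞⊞⊞⊞∙∙∙

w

????????????
????????????
????????????
????????????
∙⊞⊞⊞⊞⊞⊞⊞⊞???
∙⊞⊞⊞⊞⊞⊞⊞⊞???
∙∙∙∙∙∙⊚∙∙???
∙⊞⊞⊞⊞⊞∙⊡⊡???
∙⊞⊞⊞⊞⊞∙∙∙???
⊞⊞⊞⊞⊞⊞∙∙∙???
∙∙∙∙∙∙∙∙∙???
⊞⊞⊞⊞⊞⊞⊕∙∙???

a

????????????
????????????
????????????
????????????
∙∙⊞⊞⊞⊞⊞⊞⊞⊞??
∙∙⊞⊞⊞⊞⊞⊞⊞⊞??
∙∙∙∙∙∙⊚∙∙∙??
∙∙⊞⊞⊞⊞⊞∙⊡⊡??
∙∙⊞⊞⊞⊞⊞∙∙∙??
∙⊞⊞⊞⊞⊞⊞∙∙∙??
∙∙∙∙∙∙∙∙∙∙??
⊞⊞⊞⊞⊞⊞⊞⊕∙∙??

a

????????????
????????????
????????????
????????????
∙∙∙⊞⊞⊞⊞⊞⊞⊞⊞?
⊕∙∙⊞⊞⊞⊞⊞⊞⊞⊞?
∙∙∙∙∙∙⊚∙∙∙∙?
∙∙∙⊞⊞⊞⊞⊞∙⊡⊡?
∙∙∙⊞⊞⊞⊞⊞∙∙∙?
⊞∙⊞⊞⊞⊞⊞⊞∙∙∙?
⊞∙∙∙∙∙∙∙∙∙∙?
∙⊞⊞⊞⊞⊞⊞⊞⊕∙∙?

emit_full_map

?∙∙∙⊞⊞⊞⊞⊞⊞⊞⊞
?⊕∙∙⊞⊞⊞⊞⊞⊞⊞⊞
∙∙∙∙∙∙∙⊚∙∙∙∙
∙∙∙∙⊞⊞⊞⊞⊞∙⊡⊡
∙∙∙∙⊞⊞⊞⊞⊞∙∙∙
⊞⊞∙⊞⊞⊞⊞⊞⊞∙∙∙
⊞⊞∙∙∙∙∙∙∙∙∙∙
∙∙⊞⊞⊞⊞⊞⊞⊞⊕∙∙
∙∙⊞⊞⊞⊞⊞⊞⊞∙∙∙


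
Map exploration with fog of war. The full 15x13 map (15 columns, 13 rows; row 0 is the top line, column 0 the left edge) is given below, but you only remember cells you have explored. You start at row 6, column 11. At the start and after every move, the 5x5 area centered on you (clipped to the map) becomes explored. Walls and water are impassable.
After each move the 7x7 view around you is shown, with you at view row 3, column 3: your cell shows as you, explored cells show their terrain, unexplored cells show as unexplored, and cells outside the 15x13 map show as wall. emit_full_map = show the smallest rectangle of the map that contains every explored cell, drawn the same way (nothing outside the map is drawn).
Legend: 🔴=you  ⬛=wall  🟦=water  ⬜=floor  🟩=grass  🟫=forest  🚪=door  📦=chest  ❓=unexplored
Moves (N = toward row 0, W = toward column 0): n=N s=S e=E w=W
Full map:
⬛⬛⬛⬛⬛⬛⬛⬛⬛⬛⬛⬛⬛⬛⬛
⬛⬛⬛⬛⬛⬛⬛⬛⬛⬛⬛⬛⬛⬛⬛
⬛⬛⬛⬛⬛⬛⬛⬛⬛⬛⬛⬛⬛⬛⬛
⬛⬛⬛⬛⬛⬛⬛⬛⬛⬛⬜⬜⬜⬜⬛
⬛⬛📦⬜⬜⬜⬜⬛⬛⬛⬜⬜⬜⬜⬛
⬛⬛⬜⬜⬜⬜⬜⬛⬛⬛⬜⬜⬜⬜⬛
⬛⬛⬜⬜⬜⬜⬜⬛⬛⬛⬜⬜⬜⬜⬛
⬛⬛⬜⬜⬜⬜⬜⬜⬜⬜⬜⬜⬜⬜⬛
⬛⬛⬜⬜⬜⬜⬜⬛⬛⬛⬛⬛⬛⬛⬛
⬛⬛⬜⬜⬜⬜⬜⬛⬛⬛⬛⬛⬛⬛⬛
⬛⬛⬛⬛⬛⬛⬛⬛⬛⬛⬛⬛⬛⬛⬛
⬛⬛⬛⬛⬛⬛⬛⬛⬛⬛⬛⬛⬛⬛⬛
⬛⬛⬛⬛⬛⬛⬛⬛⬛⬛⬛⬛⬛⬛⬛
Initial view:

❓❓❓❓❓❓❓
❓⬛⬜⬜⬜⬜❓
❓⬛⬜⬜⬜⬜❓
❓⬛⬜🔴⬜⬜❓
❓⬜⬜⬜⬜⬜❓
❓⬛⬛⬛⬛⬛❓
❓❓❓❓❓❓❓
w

❓❓❓❓❓❓❓
❓⬛⬛⬜⬜⬜⬜
❓⬛⬛⬜⬜⬜⬜
❓⬛⬛🔴⬜⬜⬜
❓⬜⬜⬜⬜⬜⬜
❓⬛⬛⬛⬛⬛⬛
❓❓❓❓❓❓❓

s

❓⬛⬛⬜⬜⬜⬜
❓⬛⬛⬜⬜⬜⬜
❓⬛⬛⬜⬜⬜⬜
❓⬜⬜🔴⬜⬜⬜
❓⬛⬛⬛⬛⬛⬛
❓⬛⬛⬛⬛⬛❓
❓❓❓❓❓❓❓

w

❓❓⬛⬛⬜⬜⬜
❓⬛⬛⬛⬜⬜⬜
❓⬛⬛⬛⬜⬜⬜
❓⬜⬜🔴⬜⬜⬜
❓⬛⬛⬛⬛⬛⬛
❓⬛⬛⬛⬛⬛⬛
❓❓❓❓❓❓❓

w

❓❓❓⬛⬛⬜⬜
❓⬜⬛⬛⬛⬜⬜
❓⬜⬛⬛⬛⬜⬜
❓⬜⬜🔴⬜⬜⬜
❓⬜⬛⬛⬛⬛⬛
❓⬜⬛⬛⬛⬛⬛
❓❓❓❓❓❓❓

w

❓❓❓❓⬛⬛⬜
❓⬜⬜⬛⬛⬛⬜
❓⬜⬜⬛⬛⬛⬜
❓⬜⬜🔴⬜⬜⬜
❓⬜⬜⬛⬛⬛⬛
❓⬜⬜⬛⬛⬛⬛
❓❓❓❓❓❓❓

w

❓❓❓❓❓⬛⬛
❓⬜⬜⬜⬛⬛⬛
❓⬜⬜⬜⬛⬛⬛
❓⬜⬜🔴⬜⬜⬜
❓⬜⬜⬜⬛⬛⬛
❓⬜⬜⬜⬛⬛⬛
❓❓❓❓❓❓❓

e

❓❓❓❓⬛⬛⬜
⬜⬜⬜⬛⬛⬛⬜
⬜⬜⬜⬛⬛⬛⬜
⬜⬜⬜🔴⬜⬜⬜
⬜⬜⬜⬛⬛⬛⬛
⬜⬜⬜⬛⬛⬛⬛
❓❓❓❓❓❓❓

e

❓❓❓⬛⬛⬜⬜
⬜⬜⬛⬛⬛⬜⬜
⬜⬜⬛⬛⬛⬜⬜
⬜⬜⬜🔴⬜⬜⬜
⬜⬜⬛⬛⬛⬛⬛
⬜⬜⬛⬛⬛⬛⬛
❓❓❓❓❓❓❓

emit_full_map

❓❓❓❓⬛⬛⬜⬜⬜⬜
⬜⬜⬜⬛⬛⬛⬜⬜⬜⬜
⬜⬜⬜⬛⬛⬛⬜⬜⬜⬜
⬜⬜⬜⬜🔴⬜⬜⬜⬜⬜
⬜⬜⬜⬛⬛⬛⬛⬛⬛⬛
⬜⬜⬜⬛⬛⬛⬛⬛⬛❓

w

❓❓❓❓⬛⬛⬜
⬜⬜⬜⬛⬛⬛⬜
⬜⬜⬜⬛⬛⬛⬜
⬜⬜⬜🔴⬜⬜⬜
⬜⬜⬜⬛⬛⬛⬛
⬜⬜⬜⬛⬛⬛⬛
❓❓❓❓❓❓❓

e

❓❓❓⬛⬛⬜⬜
⬜⬜⬛⬛⬛⬜⬜
⬜⬜⬛⬛⬛⬜⬜
⬜⬜⬜🔴⬜⬜⬜
⬜⬜⬛⬛⬛⬛⬛
⬜⬜⬛⬛⬛⬛⬛
❓❓❓❓❓❓❓

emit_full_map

❓❓❓❓⬛⬛⬜⬜⬜⬜
⬜⬜⬜⬛⬛⬛⬜⬜⬜⬜
⬜⬜⬜⬛⬛⬛⬜⬜⬜⬜
⬜⬜⬜⬜🔴⬜⬜⬜⬜⬜
⬜⬜⬜⬛⬛⬛⬛⬛⬛⬛
⬜⬜⬜⬛⬛⬛⬛⬛⬛❓


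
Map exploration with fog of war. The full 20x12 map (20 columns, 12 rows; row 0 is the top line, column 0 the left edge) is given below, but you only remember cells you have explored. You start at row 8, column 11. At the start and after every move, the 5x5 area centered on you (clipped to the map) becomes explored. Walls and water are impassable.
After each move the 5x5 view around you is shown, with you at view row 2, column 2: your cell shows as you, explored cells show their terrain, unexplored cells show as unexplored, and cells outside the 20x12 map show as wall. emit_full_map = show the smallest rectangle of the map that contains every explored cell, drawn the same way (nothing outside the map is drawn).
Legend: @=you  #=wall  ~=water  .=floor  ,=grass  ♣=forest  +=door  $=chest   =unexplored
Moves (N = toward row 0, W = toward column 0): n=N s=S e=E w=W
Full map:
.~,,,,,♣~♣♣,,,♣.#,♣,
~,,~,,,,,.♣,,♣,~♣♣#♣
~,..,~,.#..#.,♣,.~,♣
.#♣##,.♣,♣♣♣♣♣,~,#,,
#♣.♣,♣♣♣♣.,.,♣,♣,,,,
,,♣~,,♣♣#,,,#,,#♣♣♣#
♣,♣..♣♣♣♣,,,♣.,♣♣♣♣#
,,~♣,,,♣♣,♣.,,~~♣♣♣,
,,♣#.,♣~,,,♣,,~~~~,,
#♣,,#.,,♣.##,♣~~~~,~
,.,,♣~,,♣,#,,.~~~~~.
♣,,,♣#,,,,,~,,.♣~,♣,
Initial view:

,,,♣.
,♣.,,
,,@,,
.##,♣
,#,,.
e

,,♣.,
♣.,,~
,♣@,~
##,♣~
#,,.~

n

,,#,,
,,♣.,
♣.@,~
,♣,,~
##,♣~

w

,,,#,
,,,♣.
,♣@,,
,,♣,,
.##,♣

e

,,#,,
,,♣.,
♣.@,~
,♣,,~
##,♣~

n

,.,♣,
,,#,,
,,@.,
♣.,,~
,♣,,~

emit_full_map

 ,.,♣,
,,,#,,
,,,@.,
,♣.,,~
,,♣,,~
.##,♣~
,#,,.~


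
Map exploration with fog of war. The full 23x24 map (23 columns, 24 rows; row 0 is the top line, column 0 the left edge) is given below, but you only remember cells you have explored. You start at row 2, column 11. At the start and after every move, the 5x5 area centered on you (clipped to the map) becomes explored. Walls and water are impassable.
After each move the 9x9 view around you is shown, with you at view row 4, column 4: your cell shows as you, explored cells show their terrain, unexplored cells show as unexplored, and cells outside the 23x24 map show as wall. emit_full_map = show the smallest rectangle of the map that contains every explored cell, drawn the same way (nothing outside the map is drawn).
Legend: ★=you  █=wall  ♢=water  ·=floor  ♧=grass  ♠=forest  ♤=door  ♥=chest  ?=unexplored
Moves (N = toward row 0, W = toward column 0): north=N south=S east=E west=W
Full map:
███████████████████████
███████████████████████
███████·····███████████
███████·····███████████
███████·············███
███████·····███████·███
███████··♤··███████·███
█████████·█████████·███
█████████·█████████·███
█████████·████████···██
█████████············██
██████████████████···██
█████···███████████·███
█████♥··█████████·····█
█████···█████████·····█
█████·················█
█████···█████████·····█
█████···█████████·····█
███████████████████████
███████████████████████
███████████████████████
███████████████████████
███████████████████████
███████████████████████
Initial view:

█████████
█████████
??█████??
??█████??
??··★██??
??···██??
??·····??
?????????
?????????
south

█████████
??█████??
??█████??
??···██??
??··★██??
??·····??
??···██??
?????????
?????????

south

??█████??
??█████??
??···██??
??···██??
??··★··??
??···██??
??♤··██??
?????????
?????????

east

?█████???
?█████???
?···███??
?···███??
?···★··??
?···███??
?♤··███??
?????????
?????????

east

█████????
█████????
···████??
···████??
····★··??
···████??
♤··████??
?????????
?????????

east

████?????
████?????
··█████??
··█████??
····★··??
··█████??
··█████??
?????????
?????????

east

███??????
███??????
·██████??
·██████??
····★··??
·██████??
·██████??
?????????
?????????

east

██???????
██???????
███████??
███████??
····★··??
███████??
███████??
?????????
?????????

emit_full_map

█████?????
█████?????
···███████
···███████
·······★··
···███████
♤··███████

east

█????????
█????????
███████??
███████??
····★··??
██████·??
██████·??
?????????
?????????

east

?????????
?????????
███████??
███████??
····★·█??
█████·█??
█████·█??
?????????
?????????

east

????????█
????????█
███████?█
███████?█
····★██?█
████·██?█
████·██?█
????????█
????????█

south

????????█
███████?█
███████?█
·····██?█
████★██?█
████·██?█
??██·██?█
????????█
????????█

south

███████?█
███████?█
·····██?█
████·██?█
████★██?█
??██·██?█
??██·██?█
????????█
????????█

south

███████?█
·····██?█
████·██?█
████·██?█
??██★██?█
??██·██?█
??█···█?█
????????█
????????█

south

·····██?█
████·██?█
████·██?█
??██·██?█
??██★██?█
??█···█?█
??····█?█
????????█
????????█

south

████·██?█
████·██?█
??██·██?█
??██·██?█
??█·★·█?█
??····█?█
??█···█?█
????????█
????????█

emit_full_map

█████????????
█████????????
···██████████
···██████████
···········██
···███████·██
♤··███████·██
????????██·██
????????██·██
????????█·★·█
????????····█
????????█···█

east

███·██?██
███·██?██
?██·█████
?██·█████
?█··★████
?····████
?█···████
???????██
???????██

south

███·██?██
?██·█████
?██·█████
?█···████
?···★████
?█···████
??█·█████
???????██
???????██

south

?██·█████
?██·█████
?█···████
?····████
?█··★████
??█·█████
??····███
???????██
???????██

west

??██·████
??██·████
??█···███
??····███
??█·★·███
??██·████
??·····██
????????█
????????█

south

??██·████
??█···███
??····███
??█···███
??██★████
??·····██
??·····?█
????????█
????????█

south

??█···███
??····███
??█···███
??██·████
??··★··██
??·····?█
??·····?█
????????█
????????█

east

?█···████
?····████
?█···████
?██·█████
?···★·███
?·····███
?·····███
???????██
???????██

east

█···█████
····█████
█···█████
██·██████
····★████
·····████
·····████
??????███
??????███

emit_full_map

█████?????????
█████?????????
···██████████?
···██████████?
···········██?
···███████·██?
♤··███████·██?
????????██·███
????????██·███
????????█···██
????????····██
????????█···██
????????██·███
????????····★█
????????·····█
????????·····█

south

····█████
█···█████
██·██████
·····████
····★████
·····████
??···████
??????███
??????███

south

█···█████
██·██████
·····████
·····████
····★████
??···████
??···████
??????███
??????███

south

██·██████
·····████
·····████
·····████
??··★████
??···████
??███████
??????███
??????███

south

·····████
·····████
·····████
??···████
??··★████
??███████
??███████
??????███
??????███

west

?·····███
?·····███
?·····███
??····███
??··★·███
??███████
??███████
???????██
???????██

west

??·····██
??·····██
??·····██
??·····██
??··★··██
??███████
??███████
????????█
????????█

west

???·····█
???·····█
??······█
??█·····█
??█·★···█
??███████
??███████
?????????
?????????

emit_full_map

█████?????????
█████?????????
···██████████?
···██████████?
···········██?
···███████·██?
♤··███████·██?
????????██·███
????????██·███
????????█···██
????????····██
????????█···██
????????██·███
????????·····█
????????·····█
???????······█
???????█·····█
???????█·★···█
???????███████
???????███████

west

????·····
????·····
??·······
??██·····
??██★····
??███████
??███████
?????????
?????????

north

????██·██
????·····
??██·····
??·······
??██★····
??██·····
??███████
??███████
?????????

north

????█···█
????██·██
??██·····
??██·····
??··★····
??██·····
??██·····
??███████
??███████

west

?????█···
?????██·█
??███····
??███····
??··★····
??███····
??███····
???██████
???██████

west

??????█··
??????██·
??████···
??████···
??··★····
??████···
??████···
????█████
????█████

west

???????█·
???????██
??█████··
??█████··
??··★····
??█████··
??█████··
?????████
?????████

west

????????█
????????█
??██████·
??██████·
??··★····
??██████·
??██████·
??????███
??????███

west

?????????
?????????
??███████
??███████
??··★····
??███████
??███████
???????██
???????██

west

?????????
?????????
??███████
??███████
??··★····
??███████
??███████
????????█
????????█

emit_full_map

█████?????????
█████?????????
···██████████?
···██████████?
···········██?
···███████·██?
♤··███████·██?
????????██·███
????????██·███
????????█···██
????????····██
????????█···██
????????██·███
████████·····█
████████·····█
··★··········█
████████·····█
████████·····█
??????████████
??????████████
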